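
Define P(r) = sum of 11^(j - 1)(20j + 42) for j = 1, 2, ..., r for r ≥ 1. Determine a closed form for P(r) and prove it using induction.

P(r) = 2·11^r(r + 2) - 4

We claim P(r) = 2·11^r(r + 2) - 4 for all r ≥ 1.
For the base case r = 1: P(1) = 62, and the closed form gives 62. They agree.
Suppose the result is true for r = j, so P(j) = 2·11^j(j + 2) - 4.
Then P(j+1) = P(j) + (11^j(20j + 62)) = (2·11^j(j + 2) - 4) + (11^j(20j + 62)).
Simplifying, P(j+1) = 22·11^j·j + 66·11^j - 4 = 2·11^(j+1)((j+1) + 2) - 4,
which is the closed form with r = j+1.
By the principle of mathematical induction, the result holds for all r ≥ 1.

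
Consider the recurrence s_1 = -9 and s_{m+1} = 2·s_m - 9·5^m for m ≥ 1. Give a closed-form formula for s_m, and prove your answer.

Computing the first terms: s_1 = -9, s_2 = -63, s_3 = -351. This suggests s_m = 3·2^m - 3·5^m.
Base case (m = 1): the formula gives -9 = -9 = s_1.
Suppose the result is true for m = i, so s_i = 3·2^i - 3·5^i.
Then s_{i+1} = 2·s_i - 9·5^i = 2·(3·2^i - 3·5^i) - 9·5^i = 3·2^(i + 1) - 3·5^(i + 1),
which is the claimed formula at m = i+1.
Hence, by induction on m, the claim holds for every m ≥ 1.

s_m = 3·2^m - 3·5^m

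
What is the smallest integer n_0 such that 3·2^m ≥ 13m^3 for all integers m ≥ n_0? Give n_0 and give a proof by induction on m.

n_0 = 14

At m = 13: 24576 < 28561, so the inequality fails and n_0 ≥ 14. We prove 3·2^m ≥ 13m^3 for all m ≥ 14.
Base case (m = 14): 3·2^m = 49152 and 13m^3 = 35672, so 49152 ≥ 35672.
Inductive step: assume the claim holds for m = k, so 3·2^k ≥ 13k^3.
Then 3·2^(k + 1) = 2·(3·2^k) ≥ 2·(13k^3).
Also, for k ≥ 14 we have 2·(13k^3) ≥ 13(k+1)^3, since 2 ≥ (1 + 1/k)^3 for all k ≥ 14.
Combining, 3·2^(k + 1) ≥ 13(k+1)^3.
By induction, the statement is established for all m ≥ 14.
Hence the smallest such n_0 is 14.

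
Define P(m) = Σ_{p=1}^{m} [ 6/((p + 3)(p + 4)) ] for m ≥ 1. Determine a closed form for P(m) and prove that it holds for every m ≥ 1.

P(m) = 3m/(2(m + 4))

We claim P(m) = 3m/(2(m + 4)) for all m ≥ 1.
For the base case m = 1: P(1) = 3/10, and the closed form gives 3/10. They agree.
Inductive step: suppose the statement holds for some p ≥ 1, so P(p) = 3p/(2(p + 4)).
Then P(p+1) = P(p) + (6/((p + 4)(p + 5))) = (3p/(2(p + 4))) + (6/((p + 4)(p + 5))).
Simplifying, P(p+1) = 3(p + 1)/(2(p + 5)) = 3(p+1)/(2((p+1) + 4)),
which is the closed form with m = p+1.
By the principle of mathematical induction, the result holds for all m ≥ 1.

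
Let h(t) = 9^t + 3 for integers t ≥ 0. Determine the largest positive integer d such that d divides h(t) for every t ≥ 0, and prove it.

d = 4

Computing the first values: h(0) = 4 and h(1) = 12; gcd(4, 12) = 4, so d ≤ 4.
We prove 4 | 9^t + 3 for all t ≥ 0 by induction on t.
For the base case t = 0: h(0) = 4 = 4·(1), so 4 | h(0).
Inductive step: suppose the statement holds for some i ≥ 0, i.e. 4 | h(i). Then
h(i+1) = 9^(i+1) + 3 = 9·(9^i + 3) - 24 = 9·h(i) - 24. The first term is divisible by 4 by the inductive hypothesis, and -24 is divisible by 4. Hence 4 | h(i+1).
Hence, by induction on t, the claim holds for every t ≥ 0.
Therefore the largest such d is 4.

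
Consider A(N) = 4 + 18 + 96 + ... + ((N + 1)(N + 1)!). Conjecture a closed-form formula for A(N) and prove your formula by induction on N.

We claim A(N) = (N + 2)! - 2 for all N ≥ 1.
For the base case N = 1: A(1) = 4, and the closed form gives 4. They agree.
Inductive step: assume the claim holds for N = r, so A(r) = (r + 2)! - 2.
Then A(r+1) = A(r) + ((r + 2)(r + 2)!) = ((r + 2)! - 2) + ((r + 2)(r + 2)!).
Simplifying, A(r+1) = ((r+1) + 2)! - 2,
which is the closed form with N = r+1.
By induction, the statement is established for all N ≥ 1.

A(N) = (N + 2)! - 2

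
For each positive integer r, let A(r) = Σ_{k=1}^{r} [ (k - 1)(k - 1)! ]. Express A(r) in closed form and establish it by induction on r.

A(r) = r! - 1

We claim A(r) = r! - 1 for all r ≥ 1.
For the base case r = 1: A(1) = 0, and the closed form gives 0. They agree.
For the inductive step, assume it holds for an arbitrary k ≥ 1, so A(k) = k! - 1.
Then A(k+1) = A(k) + (k·k!) = (k! - 1) + (k·k!).
Simplifying, A(k+1) = (k+1)! - 1,
which is the closed form with r = k+1.
This completes the induction.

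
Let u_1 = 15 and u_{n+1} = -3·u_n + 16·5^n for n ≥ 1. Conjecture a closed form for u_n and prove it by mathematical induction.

u_n = 5(-3)^(n - 1) + 2·5^n

Computing the first terms: u_1 = 15, u_2 = 35, u_3 = 295. This suggests u_n = 5(-3)^(n - 1) + 2·5^n.
When n = 1: the formula gives 15 = 15 = u_1.
For the inductive step, assume it holds for an arbitrary p ≥ 1, so u_p = 5(-3)^(p - 1) + 2·5^p.
Then u_{p+1} = -3·u_p + 16·5^p = -3·(5(-3)^(p - 1) + 2·5^p) + 16·5^p = 5(-3)^p + 2·5^(p + 1) = 5(-3)^((p+1) - 1) + 2·5^(p+1),
which is the claimed formula at n = p+1.
This completes the induction.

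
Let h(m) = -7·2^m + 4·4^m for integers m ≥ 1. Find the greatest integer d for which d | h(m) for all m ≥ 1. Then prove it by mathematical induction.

Computing the first values: h(1) = 2 and h(2) = 36; gcd(2, 36) = 2, so d ≤ 2.
We prove 2 | -7·2^m + 4·4^m for all m ≥ 1 by induction on m.
Base step (m = 1): h(1) = 2 = 2·(1), so 2 | h(1).
For the inductive step, assume it holds for an arbitrary r ≥ 1, i.e. 2 | h(r). Then
h(r+1) − 4·h(r) = (-7·2^(r+1) + 4·4^(r+1)) − 4·(-7·2^r + 4·4^r) = (-7)·2^r·(2 − 4) = (14)·2^r. Since 2 | h(r) by the inductive hypothesis, 2 | 4·h(r); and 2 | 14 since 14 = 2·7. Therefore 2 | h(r+1).
By induction, the statement is established for all m ≥ 1.
Therefore the largest such d is 2.

d = 2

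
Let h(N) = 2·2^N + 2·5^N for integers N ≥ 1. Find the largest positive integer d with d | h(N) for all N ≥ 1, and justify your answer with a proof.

Computing the first values: h(1) = 14 and h(2) = 58; gcd(14, 58) = 2, so d ≤ 2.
We prove 2 | 2·2^N + 2·5^N for all N ≥ 1 by induction on N.
Base case (N = 1): h(1) = 14 = 2·(7), so 2 | h(1).
Suppose the result is true for N = i, i.e. 2 | h(i). Then
h(i+1) − 5·h(i) = (2·2^(i+1) + 2·5^(i+1)) − 5·(2·2^i + 2·5^i) = (2)·2^i·(2 − 5) = (-6)·2^i. Since 2 | h(i) by the inductive hypothesis, 2 | 5·h(i); and 2 | -6 since -6 = 2·-3. Therefore 2 | h(i+1).
By the principle of mathematical induction, the result holds for all N ≥ 1.
Therefore the largest such d is 2.

d = 2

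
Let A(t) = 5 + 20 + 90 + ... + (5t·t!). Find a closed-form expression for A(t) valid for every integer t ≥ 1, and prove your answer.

We claim A(t) = 5(t + 1)! - 5 for all t ≥ 1.
Base case (t = 1): A(1) = 5, and the closed form gives 5. They agree.
Inductive step: suppose the statement holds for some r ≥ 1, so A(r) = 5(r + 1)! - 5.
Then A(r+1) = A(r) + (5(r + 1)(r + 1)!) = (5(r + 1)! - 5) + (5(r + 1)(r + 1)!).
Simplifying, A(r+1) = 5((r+1) + 1)! - 5,
which is the closed form with t = r+1.
Hence, by induction on t, the claim holds for every t ≥ 1.

A(t) = 5(t + 1)! - 5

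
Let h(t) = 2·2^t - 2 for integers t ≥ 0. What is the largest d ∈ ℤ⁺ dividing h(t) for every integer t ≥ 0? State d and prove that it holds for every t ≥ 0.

Computing the first values: h(0) = 0 and h(1) = 2; gcd(0, 2) = 2, so d ≤ 2.
We prove 2 | 2·2^t - 2 for all t ≥ 0 by induction on t.
Base case (t = 0): h(0) = 0 = 2·(0), so 2 | h(0).
For the inductive step, assume it holds for an arbitrary k ≥ 0, i.e. 2 | h(k). Then
h(k+1) = 2·2^(k+1) - 2 = 2·(2·2^k - 2) + 2 = 2·h(k) + 2. The first term is divisible by 2 by the inductive hypothesis, and 2 is divisible by 2. Hence 2 | h(k+1).
By the principle of mathematical induction, the result holds for all t ≥ 0.
Therefore the largest such d is 2.

d = 2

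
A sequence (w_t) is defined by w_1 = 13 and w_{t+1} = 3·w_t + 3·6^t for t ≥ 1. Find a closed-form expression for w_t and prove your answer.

w_t = 7·3^(t - 1) + 6^t

Computing the first terms: w_1 = 13, w_2 = 57, w_3 = 279. This suggests w_t = 7·3^(t - 1) + 6^t.
Base case (t = 1): the formula gives 13 = 13 = w_1.
Inductive step: suppose the statement holds for some i ≥ 1, so w_i = 7·3^(i - 1) + 6^i.
Then w_{i+1} = 3·w_i + 3·6^i = 3·(7·3^(i - 1) + 6^i) + 3·6^i = 7·3^i + 6^(i + 1) = 7·3^((i+1) - 1) + 6^(i+1),
which is the claimed formula at t = i+1.
This completes the induction.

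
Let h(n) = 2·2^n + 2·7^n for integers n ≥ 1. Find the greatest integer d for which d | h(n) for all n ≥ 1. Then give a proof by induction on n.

Computing the first values: h(1) = 18 and h(2) = 106; gcd(18, 106) = 2, so d ≤ 2.
We prove 2 | 2·2^n + 2·7^n for all n ≥ 1 by induction on n.
Base case (n = 1): h(1) = 18 = 2·(9), so 2 | h(1).
Suppose the result is true for n = j, i.e. 2 | h(j). Then
h(j+1) − 7·h(j) = (2·2^(j+1) + 2·7^(j+1)) − 7·(2·2^j + 2·7^j) = (2)·2^j·(2 − 7) = (-10)·2^j. Since 2 | h(j) by the inductive hypothesis, 2 | 7·h(j); and 2 | -10 since -10 = 2·-5. Therefore 2 | h(j+1).
By the principle of mathematical induction, the result holds for all n ≥ 1.
Therefore the largest such d is 2.

d = 2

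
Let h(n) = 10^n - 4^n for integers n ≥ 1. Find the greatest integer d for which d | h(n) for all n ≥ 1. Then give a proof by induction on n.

Computing the first values: h(1) = 6 and h(2) = 84; gcd(6, 84) = 6, so d ≤ 6.
We prove 6 | 10^n - 4^n for all n ≥ 1 by induction on n.
Base step (n = 1): h(1) = 6 = 6·(1), so 6 | h(1).
Suppose the result is true for n = p, i.e. 6 | h(p). Then
10^{p+1} − 4^{p+1} = 10·10^p − 4·4^p = 10·(10^p − 4^p) + (6)·4^p. The first term is divisible by 6 by the inductive hypothesis, and the second term (6)·4^p is divisible by 6 since 6 | 6. Hence 6 | h(p+1).
By the principle of mathematical induction, the result holds for all n ≥ 1.
Therefore the largest such d is 6.

d = 6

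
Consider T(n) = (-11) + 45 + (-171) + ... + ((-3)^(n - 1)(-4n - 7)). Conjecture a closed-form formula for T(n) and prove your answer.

We claim T(n) = (-3)^n(n + 2) - 2 for all n ≥ 1.
For the base case n = 1: T(1) = -11, and the closed form gives -11. They agree.
For the inductive step, assume it holds for an arbitrary p ≥ 1, so T(p) = (-3)^p(p + 2) - 2.
Then T(p+1) = T(p) + ((-3)^p(-4p - 11)) = ((-3)^p(p + 2) - 2) + ((-3)^p(-4p - 11)).
Simplifying, T(p+1) = -3(-3)^p·p - 9(-3)^p - 2 = (-3)^(p+1)((p+1) + 2) - 2,
which is the closed form with n = p+1.
This completes the induction.

T(n) = (-3)^n(n + 2) - 2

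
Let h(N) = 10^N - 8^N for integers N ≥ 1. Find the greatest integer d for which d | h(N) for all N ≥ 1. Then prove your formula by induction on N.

d = 2

Computing the first values: h(1) = 2 and h(2) = 36; gcd(2, 36) = 2, so d ≤ 2.
We prove 2 | 10^N - 8^N for all N ≥ 1 by induction on N.
Base case (N = 1): h(1) = 2 = 2·(1), so 2 | h(1).
For the inductive step, assume it holds for an arbitrary r ≥ 1, i.e. 2 | h(r). Then
10^{r+1} − 8^{r+1} = 10·10^r − 8·8^r = 10·(10^r − 8^r) + (2)·8^r. The first term is divisible by 2 by the inductive hypothesis, and the second term (2)·8^r is divisible by 2 since 2 | 2. Hence 2 | h(r+1).
By induction, the statement is established for all N ≥ 1.
Therefore the largest such d is 2.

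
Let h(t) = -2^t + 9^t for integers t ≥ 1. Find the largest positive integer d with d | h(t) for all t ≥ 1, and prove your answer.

d = 7

Computing the first values: h(1) = 7 and h(2) = 77; gcd(7, 77) = 7, so d ≤ 7.
We prove 7 | -2^t + 9^t for all t ≥ 1 by induction on t.
When t = 1: h(1) = 7 = 7·(1), so 7 | h(1).
Inductive step: suppose the statement holds for some p ≥ 1, i.e. 7 | h(p). Then
9^{p+1} − 2^{p+1} = 9·9^p − 2·2^p = 9·(9^p − 2^p) + (7)·2^p. The first term is divisible by 7 by the inductive hypothesis, and the second term (7)·2^p is divisible by 7 since 7 | 7. Hence 7 | h(p+1).
By induction, the statement is established for all t ≥ 1.
Therefore the largest such d is 7.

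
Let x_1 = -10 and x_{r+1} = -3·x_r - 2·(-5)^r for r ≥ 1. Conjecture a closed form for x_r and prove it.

x_r = -5(-3)^(r - 1) + (-5)^r

Computing the first terms: x_1 = -10, x_2 = 40, x_3 = -170. This suggests x_r = -5(-3)^(r - 1) + (-5)^r.
Base case (r = 1): the formula gives -10 = -10 = x_1.
For the inductive step, assume it holds for an arbitrary i ≥ 1, so x_i = -5(-3)^(i - 1) + (-5)^i.
Then x_{i+1} = -3·x_i - 2·(-5)^i = -3·(-5(-3)^(i - 1) + (-5)^i) - 2·(-5)^i = -5(-3)^i + (-5)^(i + 1) = -5(-3)^((i+1) - 1) + (-5)^(i+1),
which is the claimed formula at r = i+1.
By the principle of mathematical induction, the result holds for all r ≥ 1.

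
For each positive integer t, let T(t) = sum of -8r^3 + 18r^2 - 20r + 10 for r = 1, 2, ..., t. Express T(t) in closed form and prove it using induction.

We claim T(t) = -t(t - 1)(2t^2 + 3) for all t ≥ 1.
When t = 1: T(1) = 0, and the closed form gives 0. They agree.
Inductive step: assume the claim holds for t = r, so T(r) = r(-2r^3 + 2r^2 - 3r + 3).
Then T(r+1) = T(r) + (2r(-4r^2 - 3r - 4)) = (r(-2r^3 + 2r^2 - 3r + 3)) + (2r(-4r^2 - 3r - 4)).
Simplifying, T(r+1) = -r(r + 1)(2r^2 + 4r + 5) = -(r+1)((r+1) - 1)(2(r+1)^2 + 3),
which is the closed form with t = r+1.
This completes the induction.

T(t) = -t(t - 1)(2t^2 + 3)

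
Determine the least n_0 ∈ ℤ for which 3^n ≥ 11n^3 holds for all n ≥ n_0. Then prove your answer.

At n = 7: 2187 < 3773, so the inequality fails and n_0 ≥ 8. We prove 3^n ≥ 11n^3 for all n ≥ 8.
When n = 8: 3^n = 6561 and 11n^3 = 5632, so 6561 ≥ 5632.
For the inductive step, assume it holds for an arbitrary k ≥ 8, so 3^k ≥ 11k^3.
Then 3^(k + 1) = 3·(3^k) ≥ 3·(11k^3).
Also, for k ≥ 8 we have 3·(11k^3) ≥ 11(k+1)^3, since 3 ≥ (1 + 1/k)^3 for all k ≥ 8.
Combining, 3^(k + 1) ≥ 11(k+1)^3.
Hence, by induction on n, the claim holds for every n ≥ 8.
Hence the smallest such n_0 is 8.

n_0 = 8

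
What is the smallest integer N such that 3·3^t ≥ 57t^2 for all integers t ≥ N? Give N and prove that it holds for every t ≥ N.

At t = 5: 729 < 1425, so the inequality fails and N ≥ 6. We prove 3·3^t ≥ 57t^2 for all t ≥ 6.
For the base case t = 6: 3·3^t = 2187 and 57t^2 = 2052, so 2187 ≥ 2052.
For the inductive step, assume it holds for an arbitrary k ≥ 6, so 3·3^k ≥ 57k^2.
Then 3·3^(k + 1) = 3·(3·3^k) ≥ 3·(57k^2).
Also, for k ≥ 6 we have 3·(57k^2) ≥ 57(k+1)^2, since 3 ≥ (1 + 1/k)^2 for all k ≥ 6.
Combining, 3·3^(k + 1) ≥ 57(k+1)^2.
Hence, by induction on t, the claim holds for every t ≥ 6.
Hence the smallest such N is 6.

N = 6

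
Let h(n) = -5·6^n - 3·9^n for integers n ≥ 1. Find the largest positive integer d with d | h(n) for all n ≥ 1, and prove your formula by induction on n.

d = 3

Computing the first values: h(1) = -57 and h(2) = -423; gcd(-57, -423) = 3, so d ≤ 3.
We prove 3 | -5·6^n - 3·9^n for all n ≥ 1 by induction on n.
When n = 1: h(1) = -57 = 3·(-19), so 3 | h(1).
Suppose the result is true for n = r, i.e. 3 | h(r). Then
h(r+1) − 9·h(r) = (-5·6^(r+1) - 3·9^(r+1)) − 9·(-5·6^r - 3·9^r) = (-5)·6^r·(6 − 9) = (15)·6^r. Since 3 | h(r) by the inductive hypothesis, 3 | 9·h(r); and 3 | 15 since 15 = 3·5. Therefore 3 | h(r+1).
This completes the induction.
Therefore the largest such d is 3.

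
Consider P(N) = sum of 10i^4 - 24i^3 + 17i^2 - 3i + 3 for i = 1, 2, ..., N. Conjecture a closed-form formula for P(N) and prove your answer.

We claim P(N) = N(2N^4 - N^3 - 3N^2 + N + 4) for all N ≥ 1.
Base step (N = 1): P(1) = 3, and the closed form gives 3. They agree.
Inductive step: assume the claim holds for N = i, so P(i) = i(2i^4 - i^3 - 3i^2 + i + 4).
Then P(i+1) = P(i) + (10i^4 + 16i^3 + 5i^2 - i + 3) = (i(2i^4 - i^3 - 3i^2 + i + 4)) + (10i^4 + 16i^3 + 5i^2 - i + 3).
Simplifying, P(i+1) = (i + 1)(2i^4 + 7i^3 + 6i^2 + 3) = (i+1)(2(i+1)^4 - (i+1)^3 - 3(i+1)^2 + (i+1) + 4),
which is the closed form with N = i+1.
This completes the induction.

P(N) = N(2N^4 - N^3 - 3N^2 + N + 4)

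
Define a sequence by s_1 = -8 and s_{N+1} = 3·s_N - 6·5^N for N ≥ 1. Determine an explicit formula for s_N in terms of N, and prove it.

Computing the first terms: s_1 = -8, s_2 = -54, s_3 = -312. This suggests s_N = 7·3^(N - 1) - 3·5^N.
When N = 1: the formula gives -8 = -8 = s_1.
Inductive step: suppose the statement holds for some k ≥ 1, so s_k = 7·3^(k - 1) - 3·5^k.
Then s_{k+1} = 3·s_k - 6·5^k = 3·(7·3^(k - 1) - 3·5^k) - 6·5^k = 7·3^k - 3·5^(k + 1) = 7·3^((k+1) - 1) - 3·5^(k+1),
which is the claimed formula at N = k+1.
By induction, the statement is established for all N ≥ 1.

s_N = 7·3^(N - 1) - 3·5^N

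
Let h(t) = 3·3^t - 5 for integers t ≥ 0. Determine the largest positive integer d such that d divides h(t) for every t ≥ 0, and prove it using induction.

d = 2

Computing the first values: h(0) = -2 and h(1) = 4; gcd(-2, 4) = 2, so d ≤ 2.
We prove 2 | 3·3^t - 5 for all t ≥ 0 by induction on t.
Base case (t = 0): h(0) = -2 = 2·(-1), so 2 | h(0).
Suppose the result is true for t = j, i.e. 2 | h(j). Then
h(j+1) = 3·3^(j+1) - 5 = 3·(3·3^j - 5) + 10 = 3·h(j) + 10. The first term is divisible by 2 by the inductive hypothesis, and 10 is divisible by 2. Hence 2 | h(j+1).
Hence, by induction on t, the claim holds for every t ≥ 0.
Therefore the largest such d is 2.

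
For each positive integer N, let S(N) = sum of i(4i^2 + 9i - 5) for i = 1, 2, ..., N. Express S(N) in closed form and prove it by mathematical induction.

S(N) = N(N + 1)(N^2 + 4N - 1)

We claim S(N) = N(N + 1)(N^2 + 4N - 1) for all N ≥ 1.
Base step (N = 1): S(1) = 8, and the closed form gives 8. They agree.
For the inductive step, assume it holds for an arbitrary i ≥ 1, so S(i) = i(i^3 + 5i^2 + 3i - 1).
Then S(i+1) = S(i) + ((i + 1)(9i + 4(i + 1)^2 + 4)) = (i(i^3 + 5i^2 + 3i - 1)) + ((i + 1)(9i + 4(i + 1)^2 + 4)).
Simplifying, S(i+1) = (i + 1)(i + 2)(i^2 + 6i + 4) = (i+1)((i+1) + 1)((i+1)^2 + 4(i+1) - 1),
which is the closed form with N = i+1.
This completes the induction.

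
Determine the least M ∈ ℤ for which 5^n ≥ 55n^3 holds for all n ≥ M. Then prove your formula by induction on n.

M = 6

At n = 5: 3125 < 6875, so the inequality fails and M ≥ 6. We prove 5^n ≥ 55n^3 for all n ≥ 6.
When n = 6: 5^n = 15625 and 55n^3 = 11880, so 15625 ≥ 11880.
For the inductive step, assume it holds for an arbitrary k ≥ 6, so 5^k ≥ 55k^3.
Then 5^(k + 1) = 5·(5^k) ≥ 5·(55k^3).
Also, for k ≥ 6 we have 5·(55k^3) ≥ 55(k+1)^3, since 5 ≥ (1 + 1/k)^3 for all k ≥ 6.
Combining, 5^(k + 1) ≥ 55(k+1)^3.
Hence, by induction on n, the claim holds for every n ≥ 6.
Hence the smallest such M is 6.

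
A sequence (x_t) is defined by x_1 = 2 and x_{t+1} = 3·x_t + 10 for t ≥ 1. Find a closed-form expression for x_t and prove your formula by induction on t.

x_t = 7·3^(t - 1) - 5

Computing the first terms: x_1 = 2, x_2 = 16, x_3 = 58. This suggests x_t = 7·3^(t - 1) - 5.
When t = 1: the formula gives 2 = 2 = x_1.
Inductive step: assume the claim holds for t = k, so x_k = 7·3^(k - 1) - 5.
Then x_{k+1} = 3·x_k + 10 = 3·(7·3^(k - 1) - 5) + 10 = 7·3^k - 5 = 7·3^((k+1) - 1) - 5,
which is the claimed formula at t = k+1.
This completes the induction.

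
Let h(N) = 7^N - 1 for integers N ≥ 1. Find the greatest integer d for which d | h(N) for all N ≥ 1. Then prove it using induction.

Computing the first values: h(1) = 6 and h(2) = 48; gcd(6, 48) = 6, so d ≤ 6.
We prove 6 | 7^N - 1 for all N ≥ 1 by induction on N.
When N = 1: h(1) = 6 = 6·(1), so 6 | h(1).
For the inductive step, assume it holds for an arbitrary p ≥ 1, i.e. 6 | h(p). Then
7^{p+1} − 1^{p+1} = 7·7^p − 1·1^p = 7·(7^p − 1^p) + (6)·1^p. The first term is divisible by 6 by the inductive hypothesis, and the second term (6)·1^p is divisible by 6 since 6 | 6. Hence 6 | h(p+1).
By the principle of mathematical induction, the result holds for all N ≥ 1.
Therefore the largest such d is 6.

d = 6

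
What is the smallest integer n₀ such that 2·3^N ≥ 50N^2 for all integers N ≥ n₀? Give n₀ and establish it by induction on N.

At N = 6: 1458 < 1800, so the inequality fails and n₀ ≥ 7. We prove 2·3^N ≥ 50N^2 for all N ≥ 7.
Base case (N = 7): 2·3^N = 4374 and 50N^2 = 2450, so 4374 ≥ 2450.
Suppose the result is true for N = r, so 2·3^r ≥ 50r^2.
Then 2·3^(r + 1) = 3·(2·3^r) ≥ 3·(50r^2).
Also, for r ≥ 7 we have 3·(50r^2) ≥ 50(r+1)^2, since 3 ≥ (1 + 1/r)^2 for all r ≥ 7.
Combining, 2·3^(r + 1) ≥ 50(r+1)^2.
This completes the induction.
Hence the smallest such n₀ is 7.

n₀ = 7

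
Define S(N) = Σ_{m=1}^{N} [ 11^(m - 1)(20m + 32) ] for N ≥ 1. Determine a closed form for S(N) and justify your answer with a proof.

S(N) = 11^N(2N + 3) - 3

We claim S(N) = 11^N(2N + 3) - 3 for all N ≥ 1.
For the base case N = 1: S(1) = 52, and the closed form gives 52. They agree.
Suppose the result is true for N = m, so S(m) = 11^m(2m + 3) - 3.
Then S(m+1) = S(m) + (11^m(20m + 52)) = (11^m(2m + 3) - 3) + (11^m(20m + 52)).
Simplifying, S(m+1) = 22·11^m·m + 55·11^m - 3 = 11^(m+1)(2(m+1) + 3) - 3,
which is the closed form with N = m+1.
By the principle of mathematical induction, the result holds for all N ≥ 1.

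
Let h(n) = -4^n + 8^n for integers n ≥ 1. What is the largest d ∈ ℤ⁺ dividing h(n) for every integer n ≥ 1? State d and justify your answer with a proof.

Computing the first values: h(1) = 4 and h(2) = 48; gcd(4, 48) = 4, so d ≤ 4.
We prove 4 | -4^n + 8^n for all n ≥ 1 by induction on n.
When n = 1: h(1) = 4 = 4·(1), so 4 | h(1).
Suppose the result is true for n = i, i.e. 4 | h(i). Then
8^{i+1} − 4^{i+1} = 8·8^i − 4·4^i = 8·(8^i − 4^i) + (4)·4^i. The first term is divisible by 4 by the inductive hypothesis, and the second term (4)·4^i is divisible by 4 since 4 | 4. Hence 4 | h(i+1).
By the principle of mathematical induction, the result holds for all n ≥ 1.
Therefore the largest such d is 4.

d = 4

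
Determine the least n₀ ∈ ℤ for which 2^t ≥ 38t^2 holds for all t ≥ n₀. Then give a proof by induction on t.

At t = 12: 4096 < 5472, so the inequality fails and n₀ ≥ 13. We prove 2^t ≥ 38t^2 for all t ≥ 13.
Base case (t = 13): 2^t = 8192 and 38t^2 = 6422, so 8192 ≥ 6422.
Inductive step: assume the claim holds for t = j, so 2^j ≥ 38j^2.
Then 2^(j + 1) = 2·(2^j) ≥ 2·(38j^2).
Also, for j ≥ 13 we have 2·(38j^2) ≥ 38(j+1)^2, since 2 ≥ (1 + 1/j)^2 for all j ≥ 13.
Combining, 2^(j + 1) ≥ 38(j+1)^2.
This completes the induction.
Hence the smallest such n₀ is 13.

n₀ = 13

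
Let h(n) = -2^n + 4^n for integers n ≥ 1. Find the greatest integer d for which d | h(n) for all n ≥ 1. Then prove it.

d = 2

Computing the first values: h(1) = 2 and h(2) = 12; gcd(2, 12) = 2, so d ≤ 2.
We prove 2 | -2^n + 4^n for all n ≥ 1 by induction on n.
When n = 1: h(1) = 2 = 2·(1), so 2 | h(1).
Inductive step: assume the claim holds for n = j, i.e. 2 | h(j). Then
4^{j+1} − 2^{j+1} = 4·4^j − 2·2^j = 4·(4^j − 2^j) + (2)·2^j. The first term is divisible by 2 by the inductive hypothesis, and the second term (2)·2^j is divisible by 2 since 2 | 2. Hence 2 | h(j+1).
Hence, by induction on n, the claim holds for every n ≥ 1.
Therefore the largest such d is 2.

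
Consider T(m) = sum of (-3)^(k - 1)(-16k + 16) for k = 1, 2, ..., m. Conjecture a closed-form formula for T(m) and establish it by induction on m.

We claim T(m) = (-3)^m(4m - 3) + 3 for all m ≥ 1.
When m = 1: T(1) = 0, and the closed form gives 0. They agree.
Inductive step: assume the claim holds for m = k, so T(k) = (-3)^k(4k - 3) + 3.
Then T(k+1) = T(k) + (-16(-3)^k·k) = ((-3)^k(4k - 3) + 3) + (-16(-3)^k·k).
Simplifying, T(k+1) = -12(-3)^k·k - 3(-3)^k + 3 = (-3)^(k+1)(4(k+1) - 3) + 3,
which is the closed form with m = k+1.
By the principle of mathematical induction, the result holds for all m ≥ 1.

T(m) = (-3)^m(4m - 3) + 3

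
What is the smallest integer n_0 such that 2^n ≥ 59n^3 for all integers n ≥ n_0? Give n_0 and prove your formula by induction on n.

n_0 = 19

At n = 18: 262144 < 344088, so the inequality fails and n_0 ≥ 19. We prove 2^n ≥ 59n^3 for all n ≥ 19.
Base step (n = 19): 2^n = 524288 and 59n^3 = 404681, so 524288 ≥ 404681.
Suppose the result is true for n = r, so 2^r ≥ 59r^3.
Then 2^(r + 1) = 2·(2^r) ≥ 2·(59r^3).
Also, for r ≥ 19 we have 2·(59r^3) ≥ 59(r+1)^3, since 2 ≥ (1 + 1/r)^3 for all r ≥ 19.
Combining, 2^(r + 1) ≥ 59(r+1)^3.
This completes the induction.
Hence the smallest such n_0 is 19.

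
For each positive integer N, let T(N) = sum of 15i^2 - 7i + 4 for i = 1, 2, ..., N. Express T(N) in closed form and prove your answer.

We claim T(N) = N(5N^2 + 4N + 3) for all N ≥ 1.
Base case (N = 1): T(1) = 12, and the closed form gives 12. They agree.
Suppose the result is true for N = i, so T(i) = i(5i^2 + 4i + 3).
Then T(i+1) = T(i) + (15i^2 + 23i + 12) = (i(5i^2 + 4i + 3)) + (15i^2 + 23i + 12).
Simplifying, T(i+1) = (i + 1)(5i^2 + 14i + 12) = (i+1)(5(i+1)^2 + 4(i+1) + 3),
which is the closed form with N = i+1.
This completes the induction.

T(N) = N(5N^2 + 4N + 3)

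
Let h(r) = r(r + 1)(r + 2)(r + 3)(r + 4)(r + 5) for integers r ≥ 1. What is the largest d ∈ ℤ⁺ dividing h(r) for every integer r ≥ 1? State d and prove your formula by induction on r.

d = 720

Computing the first values: h(1) = 720 and h(2) = 5040; gcd(720, 5040) = 720, so d ≤ 720.
We prove 720 | r(r + 1)(r + 2)(r + 3)(r + 4)(r + 5) for all r ≥ 1 by induction on r.
Base case (r = 1): h(1) = 720 = 720·(1), so 720 | h(1).
Inductive step: suppose the statement holds for some p ≥ 1, i.e. 720 | h(p). Then
h(p+1) − h(p) = (p+1)·(p+2)·(p+3)·(p+4)·(p+5)·(p+6) − p·(p+1)·(p+2)·(p+3)·(p+4)·(p+5) = (p+1)·(p+2)·(p+3)·(p+4)·(p+5)·[(p+6) − p] = 6·(p+1)·(p+2)·(p+3)·(p+4)·(p+5). The product of 5 consecutive integers is divisible by (5)! = 120, so h(p+1) − h(p) is divisible by 6·120 = 720. By the inductive hypothesis 720 | h(p), hence 720 | h(p+1).
By the principle of mathematical induction, the result holds for all r ≥ 1.
Therefore the largest such d is 720.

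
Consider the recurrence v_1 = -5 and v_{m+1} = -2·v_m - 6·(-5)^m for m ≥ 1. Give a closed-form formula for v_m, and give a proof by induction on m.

v_m = 5(-2)^(m - 1) + 2(-5)^m

Computing the first terms: v_1 = -5, v_2 = 40, v_3 = -230. This suggests v_m = 5(-2)^(m - 1) + 2(-5)^m.
For the base case m = 1: the formula gives -5 = -5 = v_1.
For the inductive step, assume it holds for an arbitrary p ≥ 1, so v_p = 5(-2)^(p - 1) + 2(-5)^p.
Then v_{p+1} = -2·v_p - 6·(-5)^p = -2·(5(-2)^(p - 1) + 2(-5)^p) - 6·(-5)^p = 5(-2)^p + 2(-5)^(p + 1) = 5(-2)^((p+1) - 1) + 2(-5)^(p+1),
which is the claimed formula at m = p+1.
By the principle of mathematical induction, the result holds for all m ≥ 1.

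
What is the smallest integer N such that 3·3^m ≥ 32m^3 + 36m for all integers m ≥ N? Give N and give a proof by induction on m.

At m = 7: 6561 < 11228, so the inequality fails and N ≥ 8. We prove 3·3^m ≥ 32m^3 + 36m for all m ≥ 8.
Base step (m = 8): 3·3^m = 19683 and 32m^3 + 36m = 16672, so 19683 ≥ 16672.
Inductive step: assume the claim holds for m = p, so 3·3^p ≥ 32p^3 + 36p.
Then 3·3^(p + 1) = 3·(3·3^p) ≥ 3·(32p^3 + 36p).
Also, for p ≥ 8 we have 3·(32p^3 + 36p) ≥ 32(p+1)^3 + 36(p+1), since 3·(32p^3 + 36p) − (32(p+1)^3 + 36(p+1)) = 64p^3 - 96p^2 - 24p - 68, which is nonnegative for all p ≥ 8.
Combining, 3·3^(p + 1) ≥ 32(p+1)^3 + 36(p+1).
By the principle of mathematical induction, the result holds for all m ≥ 8.
Hence the smallest such N is 8.

N = 8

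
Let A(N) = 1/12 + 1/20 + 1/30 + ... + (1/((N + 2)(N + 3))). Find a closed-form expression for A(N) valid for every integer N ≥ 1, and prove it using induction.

We claim A(N) = N/(3(N + 3)) for all N ≥ 1.
Base case (N = 1): A(1) = 1/12, and the closed form gives 1/12. They agree.
Suppose the result is true for N = m, so A(m) = m/(3(m + 3)).
Then A(m+1) = A(m) + (1/((m + 3)(m + 4))) = (m/(3(m + 3))) + (1/((m + 3)(m + 4))).
Simplifying, A(m+1) = (m + 1)/(3(m + 4)) = (m+1)/(3((m+1) + 3)),
which is the closed form with N = m+1.
By induction, the statement is established for all N ≥ 1.

A(N) = N/(3(N + 3))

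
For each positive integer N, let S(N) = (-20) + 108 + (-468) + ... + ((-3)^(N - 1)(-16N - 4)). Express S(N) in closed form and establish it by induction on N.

We claim S(N) = 2(-3)^N(2N + 1) - 2 for all N ≥ 1.
Base case (N = 1): S(1) = -20, and the closed form gives -20. They agree.
Suppose the result is true for N = m, so S(m) = 2(-3)^m(2m + 1) - 2.
Then S(m+1) = S(m) + ((-3)^m(-16m - 20)) = (2(-3)^m(2m + 1) - 2) + ((-3)^m(-16m - 20)).
Simplifying, S(m+1) = -12(-3)^m·m - 18(-3)^m - 2 = 2(-3)^(m+1)(2(m+1) + 1) - 2,
which is the closed form with N = m+1.
This completes the induction.

S(N) = 2(-3)^N(2N + 1) - 2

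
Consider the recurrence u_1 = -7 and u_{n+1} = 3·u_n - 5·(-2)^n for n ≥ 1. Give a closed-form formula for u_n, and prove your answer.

u_n = (-2)^n - 5·3^(n - 1)

Computing the first terms: u_1 = -7, u_2 = -11, u_3 = -53. This suggests u_n = (-2)^n - 5·3^(n - 1).
For the base case n = 1: the formula gives -7 = -7 = u_1.
For the inductive step, assume it holds for an arbitrary j ≥ 1, so u_j = (-2)^j - 5·3^(j - 1).
Then u_{j+1} = 3·u_j - 5·(-2)^j = 3·((-2)^j - 5·3^(j - 1)) - 5·(-2)^j = (-2)^(j + 1) - 5·3^j = (-2)^(j+1) - 5·3^((j+1) - 1),
which is the claimed formula at n = j+1.
This completes the induction.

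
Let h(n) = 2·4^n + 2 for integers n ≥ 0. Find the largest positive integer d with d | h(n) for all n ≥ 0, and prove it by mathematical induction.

Computing the first values: h(0) = 4 and h(1) = 10; gcd(4, 10) = 2, so d ≤ 2.
We prove 2 | 2·4^n + 2 for all n ≥ 0 by induction on n.
When n = 0: h(0) = 4 = 2·(2), so 2 | h(0).
Inductive step: assume the claim holds for n = k, i.e. 2 | h(k). Then
h(k+1) = 2·4^(k+1) + 2 = 4·(2·4^k + 2) - 6 = 4·h(k) - 6. The first term is divisible by 2 by the inductive hypothesis, and -6 is divisible by 2. Hence 2 | h(k+1).
Hence, by induction on n, the claim holds for every n ≥ 0.
Therefore the largest such d is 2.

d = 2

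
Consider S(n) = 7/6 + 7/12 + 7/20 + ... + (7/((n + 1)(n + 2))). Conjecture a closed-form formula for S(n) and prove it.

We claim S(n) = 7n/(2(n + 2)) for all n ≥ 1.
For the base case n = 1: S(1) = 7/6, and the closed form gives 7/6. They agree.
Inductive step: suppose the statement holds for some m ≥ 1, so S(m) = 7m/(2(m + 2)).
Then S(m+1) = S(m) + (7/((m + 2)(m + 3))) = (7m/(2(m + 2))) + (7/((m + 2)(m + 3))).
Simplifying, S(m+1) = 7(m + 1)/(2(m + 3)) = 7(m+1)/(2((m+1) + 2)),
which is the closed form with n = m+1.
Hence, by induction on n, the claim holds for every n ≥ 1.

S(n) = 7n/(2(n + 2))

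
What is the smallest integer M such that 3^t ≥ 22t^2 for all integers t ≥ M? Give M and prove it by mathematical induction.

M = 7

At t = 6: 729 < 792, so the inequality fails and M ≥ 7. We prove 3^t ≥ 22t^2 for all t ≥ 7.
Base step (t = 7): 3^t = 2187 and 22t^2 = 1078, so 2187 ≥ 1078.
Inductive step: assume the claim holds for t = m, so 3^m ≥ 22m^2.
Then 3^(m + 1) = 3·(3^m) ≥ 3·(22m^2).
Also, for m ≥ 7 we have 3·(22m^2) ≥ 22(m+1)^2, since 3 ≥ (1 + 1/m)^2 for all m ≥ 7.
Combining, 3^(m + 1) ≥ 22(m+1)^2.
By the principle of mathematical induction, the result holds for all t ≥ 7.
Hence the smallest such M is 7.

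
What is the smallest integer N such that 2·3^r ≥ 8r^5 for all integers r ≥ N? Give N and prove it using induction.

At r = 12: 1062882 < 1990656, so the inequality fails and N ≥ 13. We prove 2·3^r ≥ 8r^5 for all r ≥ 13.
When r = 13: 2·3^r = 3188646 and 8r^5 = 2970344, so 3188646 ≥ 2970344.
Inductive step: assume the claim holds for r = k, so 2·3^k ≥ 8k^5.
Then 2·3^(k + 1) = 3·(2·3^k) ≥ 3·(8k^5).
Also, for k ≥ 13 we have 3·(8k^5) ≥ 8(k+1)^5, since 3 ≥ (1 + 1/k)^5 for all k ≥ 13.
Combining, 2·3^(k + 1) ≥ 8(k+1)^5.
This completes the induction.
Hence the smallest such N is 13.

N = 13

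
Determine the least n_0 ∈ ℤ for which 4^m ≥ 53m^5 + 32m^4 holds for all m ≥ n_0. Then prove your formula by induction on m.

At m = 11: 4194304 < 9004215, so the inequality fails and n_0 ≥ 12. We prove 4^m ≥ 53m^5 + 32m^4 for all m ≥ 12.
Base case (m = 12): 4^m = 16777216 and 53m^5 + 32m^4 = 13851648, so 16777216 ≥ 13851648.
Inductive step: assume the claim holds for m = p, so 4^p ≥ 53p^5 + 32p^4.
Then 4^(p + 1) = 4·(4^p) ≥ 4·(53p^5 + 32p^4).
Also, for p ≥ 12 we have 4·(53p^5 + 32p^4) ≥ 53(p+1)^5 + 32(p+1)^4, since 4·(53p^5 + 32p^4) − (53(p+1)^5 + 32(p+1)^4) = 159p^5 - 169p^4 - 658p^3 - 722p^2 - 393p - 85, which is nonnegative for all p ≥ 12.
Combining, 4^(p + 1) ≥ 53(p+1)^5 + 32(p+1)^4.
By the principle of mathematical induction, the result holds for all m ≥ 12.
Hence the smallest such n_0 is 12.

n_0 = 12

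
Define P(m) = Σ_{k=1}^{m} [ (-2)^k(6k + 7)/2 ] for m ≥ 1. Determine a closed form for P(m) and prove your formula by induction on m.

We claim P(m) = (-2)^m(2m + 3) - 3 for all m ≥ 1.
For the base case m = 1: P(1) = -13, and the closed form gives -13. They agree.
Suppose the result is true for m = k, so P(k) = (-2)^k(2k + 3) - 3.
Then P(k+1) = P(k) + ((-2)^k(-6k - 13)) = ((-2)^k(2k + 3) - 3) + ((-2)^k(-6k - 13)).
Simplifying, P(k+1) = -4(-2)^k·k - 10(-2)^k - 3 = (-2)^(k+1)(2(k+1) + 3) - 3,
which is the closed form with m = k+1.
By induction, the statement is established for all m ≥ 1.

P(m) = (-2)^m(2m + 3) - 3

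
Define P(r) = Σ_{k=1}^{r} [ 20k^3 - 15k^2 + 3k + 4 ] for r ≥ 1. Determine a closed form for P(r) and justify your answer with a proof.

P(r) = r(5r^3 + 5r^2 - r + 3)

We claim P(r) = r(5r^3 + 5r^2 - r + 3) for all r ≥ 1.
Base case (r = 1): P(1) = 12, and the closed form gives 12. They agree.
Suppose the result is true for r = k, so P(k) = k(5k^3 + 5k^2 - k + 3).
Then P(k+1) = P(k) + (20k^3 + 45k^2 + 33k + 12) = (k(5k^3 + 5k^2 - k + 3)) + (20k^3 + 45k^2 + 33k + 12).
Simplifying, P(k+1) = (k + 1)(5k^3 + 20k^2 + 24k + 12) = (k+1)(5(k+1)^3 + 5(k+1)^2 - (k+1) + 3),
which is the closed form with r = k+1.
By induction, the statement is established for all r ≥ 1.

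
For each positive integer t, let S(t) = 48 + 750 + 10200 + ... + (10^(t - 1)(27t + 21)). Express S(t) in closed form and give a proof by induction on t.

S(t) = 10^t(3t + 2) - 2

We claim S(t) = 10^t(3t + 2) - 2 for all t ≥ 1.
Base case (t = 1): S(1) = 48, and the closed form gives 48. They agree.
Suppose the result is true for t = m, so S(m) = 10^m(3m + 2) - 2.
Then S(m+1) = S(m) + (10^m(27m + 48)) = (10^m(3m + 2) - 2) + (10^m(27m + 48)).
Simplifying, S(m+1) = 30·10^m·m + 50·10^m - 2 = 10^(m+1)(3(m+1) + 2) - 2,
which is the closed form with t = m+1.
By induction, the statement is established for all t ≥ 1.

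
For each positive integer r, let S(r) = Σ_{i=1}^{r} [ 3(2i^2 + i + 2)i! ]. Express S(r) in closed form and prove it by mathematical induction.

We claim S(r) = (6r + 3)(r + 1)! - 3 for all r ≥ 1.
When r = 1: S(1) = 15, and the closed form gives 15. They agree.
For the inductive step, assume it holds for an arbitrary i ≥ 1, so S(i) = (6i + 3)(i + 1)! - 3.
Then S(i+1) = S(i) + (3(2i^2 + 5i + 5)(i + 1)!) = ((6i + 3)(i + 1)! - 3) + (3(2i^2 + 5i + 5)(i + 1)!).
Simplifying, S(i+1) = (6(i+1) + 3)((i+1) + 1)! - 3,
which is the closed form with r = i+1.
By the principle of mathematical induction, the result holds for all r ≥ 1.

S(r) = (6r + 3)(r + 1)! - 3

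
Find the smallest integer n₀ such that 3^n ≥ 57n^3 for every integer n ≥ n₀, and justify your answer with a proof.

n₀ = 10

At n = 9: 19683 < 41553, so the inequality fails and n₀ ≥ 10. We prove 3^n ≥ 57n^3 for all n ≥ 10.
When n = 10: 3^n = 59049 and 57n^3 = 57000, so 59049 ≥ 57000.
Inductive step: assume the claim holds for n = p, so 3^p ≥ 57p^3.
Then 3^(p + 1) = 3·(3^p) ≥ 3·(57p^3).
Also, for p ≥ 10 we have 3·(57p^3) ≥ 57(p+1)^3, since 3 ≥ (1 + 1/p)^3 for all p ≥ 10.
Combining, 3^(p + 1) ≥ 57(p+1)^3.
By induction, the statement is established for all n ≥ 10.
Hence the smallest such n₀ is 10.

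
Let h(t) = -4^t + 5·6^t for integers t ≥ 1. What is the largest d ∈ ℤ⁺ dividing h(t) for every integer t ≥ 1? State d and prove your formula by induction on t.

d = 2

Computing the first values: h(1) = 26 and h(2) = 164; gcd(26, 164) = 2, so d ≤ 2.
We prove 2 | -4^t + 5·6^t for all t ≥ 1 by induction on t.
When t = 1: h(1) = 26 = 2·(13), so 2 | h(1).
For the inductive step, assume it holds for an arbitrary j ≥ 1, i.e. 2 | h(j). Then
h(j+1) − 6·h(j) = (-4^(j+1) + 5·6^(j+1)) − 6·(-4^j + 5·6^j) = (-1)·4^j·(4 − 6) = (2)·4^j. Since 2 | h(j) by the inductive hypothesis, 2 | 6·h(j); and 2 | 2 since 2 = 2·1. Therefore 2 | h(j+1).
By the principle of mathematical induction, the result holds for all t ≥ 1.
Therefore the largest such d is 2.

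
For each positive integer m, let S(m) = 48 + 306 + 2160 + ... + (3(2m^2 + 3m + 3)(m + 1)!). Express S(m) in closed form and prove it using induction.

We claim S(m) = (6m + 3)(m + 2)! - 6 for all m ≥ 1.
Base step (m = 1): S(1) = 48, and the closed form gives 48. They agree.
For the inductive step, assume it holds for an arbitrary j ≥ 1, so S(j) = (6j + 3)(j + 2)! - 6.
Then S(j+1) = S(j) + (3(2j^2 + 7j + 8)(j + 2)!) = ((6j + 3)(j + 2)! - 6) + (3(2j^2 + 7j + 8)(j + 2)!).
Simplifying, S(j+1) = (6(j+1) + 3)((j+1) + 2)! - 6,
which is the closed form with m = j+1.
By the principle of mathematical induction, the result holds for all m ≥ 1.

S(m) = (6m + 3)(m + 2)! - 6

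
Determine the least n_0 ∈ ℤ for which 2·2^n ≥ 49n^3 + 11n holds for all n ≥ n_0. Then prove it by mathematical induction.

n_0 = 17

At n = 16: 131072 < 200880, so the inequality fails and n_0 ≥ 17. We prove 2·2^n ≥ 49n^3 + 11n for all n ≥ 17.
Base step (n = 17): 2·2^n = 262144 and 49n^3 + 11n = 240924, so 262144 ≥ 240924.
Inductive step: assume the claim holds for n = m, so 2·2^m ≥ 49m^3 + 11m.
Then 2·2^(m + 1) = 2·(2·2^m) ≥ 2·(49m^3 + 11m).
Also, for m ≥ 17 we have 2·(49m^3 + 11m) ≥ 49(m+1)^3 + 11(m+1), since 2·(49m^3 + 11m) − (49(m+1)^3 + 11(m+1)) = 49m^3 - 147m^2 - 136m - 60, which is nonnegative for all m ≥ 17.
Combining, 2·2^(m + 1) ≥ 49(m+1)^3 + 11(m+1).
This completes the induction.
Hence the smallest such n_0 is 17.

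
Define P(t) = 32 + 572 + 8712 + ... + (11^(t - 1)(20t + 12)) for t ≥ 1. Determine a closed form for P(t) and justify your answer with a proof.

We claim P(t) = 11^t(2t + 1) - 1 for all t ≥ 1.
Base step (t = 1): P(1) = 32, and the closed form gives 32. They agree.
Inductive step: assume the claim holds for t = k, so P(k) = 11^k(2k + 1) - 1.
Then P(k+1) = P(k) + (11^k(20k + 32)) = (11^k(2k + 1) - 1) + (11^k(20k + 32)).
Simplifying, P(k+1) = 22·11^k·k + 33·11^k - 1 = 11^(k+1)(2(k+1) + 1) - 1,
which is the closed form with t = k+1.
By the principle of mathematical induction, the result holds for all t ≥ 1.

P(t) = 11^t(2t + 1) - 1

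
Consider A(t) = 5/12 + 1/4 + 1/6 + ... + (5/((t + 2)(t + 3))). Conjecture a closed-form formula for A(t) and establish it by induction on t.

A(t) = 5t/(3(t + 3))

We claim A(t) = 5t/(3(t + 3)) for all t ≥ 1.
Base case (t = 1): A(1) = 5/12, and the closed form gives 5/12. They agree.
For the inductive step, assume it holds for an arbitrary p ≥ 1, so A(p) = 5p/(3(p + 3)).
Then A(p+1) = A(p) + (5/((p + 3)(p + 4))) = (5p/(3(p + 3))) + (5/((p + 3)(p + 4))).
Simplifying, A(p+1) = 5(p + 1)/(3(p + 4)) = 5(p+1)/(3((p+1) + 3)),
which is the closed form with t = p+1.
This completes the induction.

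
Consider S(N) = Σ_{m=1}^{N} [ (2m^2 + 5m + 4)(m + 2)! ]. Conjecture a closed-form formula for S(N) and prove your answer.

We claim S(N) = (2N + 1)(N + 3)! - 6 for all N ≥ 1.
Base case (N = 1): S(1) = 66, and the closed form gives 66. They agree.
Inductive step: suppose the statement holds for some m ≥ 1, so S(m) = (2m + 1)(m + 3)! - 6.
Then S(m+1) = S(m) + ((2m^2 + 9m + 11)(m + 3)!) = ((2m + 1)(m + 3)! - 6) + ((2m^2 + 9m + 11)(m + 3)!).
Simplifying, S(m+1) = (2(m+1) + 1)((m+1) + 3)! - 6,
which is the closed form with N = m+1.
Hence, by induction on N, the claim holds for every N ≥ 1.

S(N) = (2N + 1)(N + 3)! - 6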